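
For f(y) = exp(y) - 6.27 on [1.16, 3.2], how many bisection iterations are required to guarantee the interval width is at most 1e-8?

Initial width b − a = 3.2 − 1.16 = 2.040000.
After n steps the width is (b−a)/2^n; need (b−a)/2^n ≤ 1e-8.
So n ≥ log₂(2.040000/1e-8) = log₂(204000000.0000) ≈ 27.6040.
Hence n = 28.

28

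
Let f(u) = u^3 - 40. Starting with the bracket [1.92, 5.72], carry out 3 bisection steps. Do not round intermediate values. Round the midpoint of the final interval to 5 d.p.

3.58250

f(1.920000) = -32.922112, f(5.720000) = 147.149248 (opposite signs)
step 1: m = 3.820000, f(m) = 15.742968 > 0 → root in [1.920000, 3.820000]
step 2: m = 2.870000, f(m) = -16.360097 < 0 → root in [2.870000, 3.820000]
step 3: m = 3.345000, f(m) = -2.572711 < 0 → root in [3.345000, 3.820000]
Midpoint of [3.345000, 3.820000] = 3.582500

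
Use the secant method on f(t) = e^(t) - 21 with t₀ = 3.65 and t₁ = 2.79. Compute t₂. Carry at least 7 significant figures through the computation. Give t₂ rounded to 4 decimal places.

2.9729

Secant update: t_(k+1) = t_k − f(t_k)·(t_k − t_(k-1))/(f(t_k) − f(t_(k-1))).
f(t_0) = 17.474666, f(t_1) = -4.718980
t_2 = 2.790000 - (-4.718980)·(2.790000 - 3.650000)/(-4.718980 - (17.474666)) = 2.972860; f(t_2) = -1.452260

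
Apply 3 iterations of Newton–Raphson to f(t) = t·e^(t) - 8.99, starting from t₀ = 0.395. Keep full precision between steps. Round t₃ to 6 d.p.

Newton update: t ← t − f(t)/f'(t).
f'(t) = (t + 1)·e^(t)
t_0 = 0.395000: f = -8.403668, f' = 2.070716 → t_1 = 0.395000 - (-8.403668)/(2.070716) = 4.453339
t_1 = 4.453339: f = 373.611402, f' = 468.514772 → t_2 = 4.453339 - (373.611402)/(468.514772) = 3.655902
t_2 = 3.655902: f = 132.502171, f' = 180.194572 → t_3 = 3.655902 - (132.502171)/(180.194572) = 2.920573

2.920573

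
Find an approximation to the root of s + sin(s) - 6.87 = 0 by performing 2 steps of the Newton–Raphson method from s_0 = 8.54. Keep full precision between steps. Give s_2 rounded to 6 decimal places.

7.626908

f'(s) = 1 + cos(s)
s_0 = 8.540000: f = 2.443774, f' = 0.366539 → s_1 = 8.540000 - (2.443774)/(0.366539) = 1.872834
s_1 = 1.872834: f = -4.042434, f' = 0.702534 → s_2 = 1.872834 - (-4.042434)/(0.702534) = 7.626908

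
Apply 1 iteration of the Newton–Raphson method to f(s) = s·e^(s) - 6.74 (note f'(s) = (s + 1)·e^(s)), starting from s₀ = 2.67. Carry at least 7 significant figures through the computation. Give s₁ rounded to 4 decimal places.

2.0697

s_0 = 2.670000: f = 31.814718, f' = 52.994687 → s_1 = 2.670000 - (31.814718)/(52.994687) = 2.069662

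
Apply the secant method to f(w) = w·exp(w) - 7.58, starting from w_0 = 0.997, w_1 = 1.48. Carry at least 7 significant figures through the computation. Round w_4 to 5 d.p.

1.57262

f(w_0) = -4.877991, f(w_1) = -1.078440
w_2 = 1.480000 - (-1.078440)·(1.480000 - 0.997000)/(-1.078440 - (-4.877991)) = 1.617092; f(w_2) = 0.567580
w_3 = 1.617092 - (0.567580)·(1.617092 - 1.480000)/(0.567580 - (-1.078440)) = 1.569820; f(w_3) = -0.035788
w_4 = 1.569820 - (-0.035788)·(1.569820 - 1.617092)/(-0.035788 - (0.567580)) = 1.572624; f(w_4) = -0.001093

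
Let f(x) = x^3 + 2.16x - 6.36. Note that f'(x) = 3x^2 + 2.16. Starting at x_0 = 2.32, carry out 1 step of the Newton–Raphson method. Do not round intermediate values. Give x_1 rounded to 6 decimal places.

1.711585

x_0 = 2.320000: f = 11.138368, f' = 18.307200 → x_1 = 2.320000 - (11.138368)/(18.307200) = 1.711585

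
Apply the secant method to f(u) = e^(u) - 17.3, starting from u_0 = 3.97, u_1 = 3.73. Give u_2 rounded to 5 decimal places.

3.21246

f(u_0) = 35.684531, f(u_1) = 24.379108
u_2 = 3.730000 - (24.379108)·(3.730000 - 3.970000)/(24.379108 - (35.684531)) = 3.212462; f(u_2) = 7.540167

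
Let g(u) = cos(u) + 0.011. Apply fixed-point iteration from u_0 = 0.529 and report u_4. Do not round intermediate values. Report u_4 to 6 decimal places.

u_1 = g(0.529000) = 0.874312
u_2 = g(0.874312) = 0.652525
u_3 = g(0.652525) = 0.805553
u_4 = g(0.805553) = 0.703712

0.703712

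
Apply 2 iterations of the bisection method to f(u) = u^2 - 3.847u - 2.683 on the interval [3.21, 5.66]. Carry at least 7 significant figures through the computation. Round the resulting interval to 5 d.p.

f(3.210000) = -4.727770, f(5.660000) = 7.578580 (opposite signs)
step 1: m = 4.435000, f(m) = -0.075220 < 0 → root in [4.435000, 5.660000]
step 2: m = 5.047500, f(m) = 3.376524 > 0 → root in [4.435000, 5.047500]

[4.43500, 5.04750]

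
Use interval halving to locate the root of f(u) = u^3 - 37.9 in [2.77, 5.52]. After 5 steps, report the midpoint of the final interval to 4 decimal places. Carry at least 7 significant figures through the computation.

3.3286

f(2.770000) = -16.646067, f(5.520000) = 130.296608 (opposite signs)
step 1: m = 4.145000, f(m) = 33.315349 > 0 → root in [2.770000, 4.145000]
step 2: m = 3.457500, f(m) = 3.432014 > 0 → root in [2.770000, 3.457500]
step 3: m = 3.113750, f(m) = -7.710827 < 0 → root in [3.113750, 3.457500]
step 4: m = 3.285625, f(m) = -2.430588 < 0 → root in [3.285625, 3.457500]
step 5: m = 3.371562, f(m) = 0.426013 > 0 → root in [3.285625, 3.371562]
Midpoint of [3.285625, 3.371562] = 3.328594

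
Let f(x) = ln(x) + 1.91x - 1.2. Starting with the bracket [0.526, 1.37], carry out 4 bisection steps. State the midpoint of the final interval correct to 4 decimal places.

0.7634

f(0.526000) = -0.837794, f(1.370000) = 1.731511 (opposite signs)
step 1: m = 0.948000, f(m) = 0.557279 > 0 → root in [0.526000, 0.948000]
step 2: m = 0.737000, f(m) = -0.097497 < 0 → root in [0.737000, 0.948000]
step 3: m = 0.842500, f(m) = 0.237793 > 0 → root in [0.737000, 0.842500]
step 4: m = 0.789750, f(m) = 0.072384 > 0 → root in [0.737000, 0.789750]
Midpoint of [0.737000, 0.789750] = 0.763375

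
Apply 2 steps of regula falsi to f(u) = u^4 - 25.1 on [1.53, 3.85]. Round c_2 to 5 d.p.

1.90149

f(1.530000) = -19.620187, f(3.850000) = 194.606506
step 1: c = 1.742480, f(c) = -15.881273 < 0 → new bracket [1.742480, 3.850000]
step 2: c = 1.901492, f(c) = -12.026921 < 0 → new bracket [1.901492, 3.850000]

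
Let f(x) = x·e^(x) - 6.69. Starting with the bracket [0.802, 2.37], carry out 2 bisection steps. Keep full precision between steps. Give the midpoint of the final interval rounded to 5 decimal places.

1.39000

f(0.802000) = -4.901543, f(2.370000) = 18.662820 (opposite signs)
step 1: m = 1.586000, f(m) = 1.056299 > 0 → root in [0.802000, 1.586000]
step 2: m = 1.194000, f(m) = -2.749494 < 0 → root in [1.194000, 1.586000]
Midpoint of [1.194000, 1.586000] = 1.390000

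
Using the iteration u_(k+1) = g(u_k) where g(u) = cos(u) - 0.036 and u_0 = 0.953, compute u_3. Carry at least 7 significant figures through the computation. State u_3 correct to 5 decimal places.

0.64619

u_1 = g(0.953000) = 0.543240
u_2 = g(0.543240) = 0.820038
u_3 = g(0.820038) = 0.646193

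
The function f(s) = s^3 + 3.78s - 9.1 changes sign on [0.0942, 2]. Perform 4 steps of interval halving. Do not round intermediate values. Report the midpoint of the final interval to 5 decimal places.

f(0.094200) = -8.743088, f(2.000000) = 6.460000 (opposite signs)
step 1: m = 1.047100, f(m) = -3.993902 < 0 → root in [1.047100, 2.000000]
step 2: m = 1.523550, f(m) = 0.195490 > 0 → root in [1.047100, 1.523550]
step 3: m = 1.285325, f(m) = -2.118037 < 0 → root in [1.285325, 1.523550]
step 4: m = 1.404437, f(m) = -1.021051 < 0 → root in [1.404437, 1.523550]
Midpoint of [1.404437, 1.523550] = 1.463994

1.46399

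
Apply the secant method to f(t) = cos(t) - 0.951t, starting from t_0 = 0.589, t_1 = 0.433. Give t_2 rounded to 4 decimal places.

f(t_0) = 0.271358, f(t_1) = 0.495928
t_2 = 0.433000 - (0.495928)·(0.433000 - 0.589000)/(0.495928 - (0.271358)) = 0.777501; f(t_2) = -0.026735

0.7775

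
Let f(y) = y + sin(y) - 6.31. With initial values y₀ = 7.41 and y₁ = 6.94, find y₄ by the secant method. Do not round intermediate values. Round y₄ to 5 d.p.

Secant update: y_(k+1) = y_k − f(y_k)·(y_k − y_(k-1))/(f(y_k) − f(y_(k-1))).
f(y_0) = 2.003049, f(y_1) = 1.240597
y_2 = 6.940000 - (1.240597)·(6.940000 - 7.410000)/(1.240597 - (2.003049)) = 6.175255; f(y_2) = -0.242466
y_3 = 6.175255 - (-0.242466)·(6.175255 - 6.940000)/(-0.242466 - (1.240597)) = 6.300283; f(y_3) = 0.007380
y_4 = 6.300283 - (0.007380)·(6.300283 - 6.175255)/(0.007380 - (-0.242466)) = 6.296590; f(y_4) = -0.000006

6.29659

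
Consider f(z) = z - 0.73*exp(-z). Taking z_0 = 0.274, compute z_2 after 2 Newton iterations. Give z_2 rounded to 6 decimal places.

f'(z) = 1 + 0.73*exp(-z)
z_0 = 0.274000: f = -0.281042, f' = 1.555042 → z_1 = 0.274000 - (-0.281042)/(1.555042) = 0.454730
z_1 = 0.454730: f = -0.008542, f' = 1.463272 → z_2 = 0.454730 - (-0.008542)/(1.463272) = 0.460568

0.460568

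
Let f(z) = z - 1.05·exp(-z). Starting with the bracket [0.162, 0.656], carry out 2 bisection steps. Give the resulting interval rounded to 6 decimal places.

f(0.162000) = -0.730963, f(0.656000) = 0.111131 (opposite signs)
step 1: m = 0.409000, f(m) = -0.288530 < 0 → root in [0.409000, 0.656000]
step 2: m = 0.532500, f(m) = -0.083992 < 0 → root in [0.532500, 0.656000]

[0.532500, 0.656000]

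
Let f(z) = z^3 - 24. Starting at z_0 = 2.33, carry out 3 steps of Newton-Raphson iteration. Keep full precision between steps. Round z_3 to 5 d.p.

2.88451

f'(z) = 3z^2
z_0 = 2.330000: f = -11.350663, f' = 16.286700 → z_1 = 2.330000 - (-11.350663)/(16.286700) = 3.026928
z_1 = 3.026928: f = 3.733611, f' = 27.486886 → z_2 = 3.026928 - (3.733611)/(27.486886) = 2.891096
z_2 = 2.891096: f = 0.165038, f' = 25.075306 → z_3 = 2.891096 - (0.165038)/(25.075306) = 2.884514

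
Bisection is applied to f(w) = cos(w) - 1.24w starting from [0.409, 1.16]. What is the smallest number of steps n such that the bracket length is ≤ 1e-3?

Initial width b − a = 1.16 − 0.409 = 0.751000.
After n steps the width is (b−a)/2^n; need (b−a)/2^n ≤ 1e-3.
So n ≥ log₂(0.751000/1e-3) = log₂(751.0000) ≈ 9.5527.
Hence n = 10.

10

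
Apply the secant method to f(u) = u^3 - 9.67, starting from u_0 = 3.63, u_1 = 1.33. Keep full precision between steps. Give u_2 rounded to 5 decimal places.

Secant update: u_(k+1) = u_k − f(u_k)·(u_k − u_(k-1))/(f(u_k) − f(u_(k-1))).
f(u_0) = 38.162147, f(u_1) = -7.317363
u_2 = 1.330000 - (-7.317363)·(1.330000 - 3.630000)/(-7.317363 - (38.162147)) = 1.700055; f(u_2) = -4.756520

1.70006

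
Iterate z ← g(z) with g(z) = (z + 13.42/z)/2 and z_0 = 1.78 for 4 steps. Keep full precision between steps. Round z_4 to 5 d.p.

z_1 = g(1.780000) = 4.659663
z_2 = g(4.659663) = 3.769850
z_3 = g(3.769850) = 3.664837
z_4 = g(3.664837) = 3.663332

3.66333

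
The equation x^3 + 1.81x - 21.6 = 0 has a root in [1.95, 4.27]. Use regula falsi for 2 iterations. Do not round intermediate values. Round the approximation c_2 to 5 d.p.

2.44126

f(1.950000) = -10.655625, f(4.270000) = 63.983183
step 1: c = 2.281209, f(c) = -5.599794 < 0 → new bracket [2.281209, 4.270000]
step 2: c = 2.441260, f(c) = -2.632019 < 0 → new bracket [2.441260, 4.270000]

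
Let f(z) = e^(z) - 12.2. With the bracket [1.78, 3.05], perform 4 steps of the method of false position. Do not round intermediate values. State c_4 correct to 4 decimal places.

f(1.780000) = -6.270144, f(3.050000) = 8.915344
step 1: c = 2.304388, f(c) = -2.181958 < 0 → new bracket [2.304388, 3.050000]
step 2: c = 2.450990, f(c) = -0.600171 < 0 → new bracket [2.450990, 3.050000]
step 3: c = 2.488772, f(c) = -0.153530 < 0 → new bracket [2.488772, 3.050000]
step 4: c = 2.498273, f(c) = -0.038528 < 0 → new bracket [2.498273, 3.050000]

2.4983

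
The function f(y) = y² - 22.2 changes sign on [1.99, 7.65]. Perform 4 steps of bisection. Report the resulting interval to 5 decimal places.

f(1.990000) = -18.239900, f(7.650000) = 36.322500 (opposite signs)
step 1: m = 4.820000, f(m) = 1.032400 > 0 → root in [1.990000, 4.820000]
step 2: m = 3.405000, f(m) = -10.605975 < 0 → root in [3.405000, 4.820000]
step 3: m = 4.112500, f(m) = -5.287344 < 0 → root in [4.112500, 4.820000]
step 4: m = 4.466250, f(m) = -2.252611 < 0 → root in [4.466250, 4.820000]

[4.46625, 4.82000]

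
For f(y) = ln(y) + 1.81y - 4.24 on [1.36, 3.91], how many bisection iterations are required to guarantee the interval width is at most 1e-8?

28

Initial width b − a = 3.91 − 1.36 = 2.550000.
After n steps the width is (b−a)/2^n; need (b−a)/2^n ≤ 1e-8.
So n ≥ log₂(2.550000/1e-8) = log₂(255000000.0000) ≈ 27.9259.
Hence n = 28.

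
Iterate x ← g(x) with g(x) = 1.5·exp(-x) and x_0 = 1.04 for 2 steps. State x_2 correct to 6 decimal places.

x_1 = g(1.040000) = 0.530182
x_2 = g(0.530182) = 0.882747

0.882747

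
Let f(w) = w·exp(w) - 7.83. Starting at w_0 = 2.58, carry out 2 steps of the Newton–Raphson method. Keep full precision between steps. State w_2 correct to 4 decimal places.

f'(w) = (w + 1)·exp(w)
w_0 = 2.580000: f = 26.218616, f' = 47.245755 → w_1 = 2.580000 - (26.218616)/(47.245755) = 2.025059
w_1 = 2.025059: f = 7.512972, f' = 22.919528 → w_2 = 2.025059 - (7.512972)/(22.919528) = 1.697261

1.6973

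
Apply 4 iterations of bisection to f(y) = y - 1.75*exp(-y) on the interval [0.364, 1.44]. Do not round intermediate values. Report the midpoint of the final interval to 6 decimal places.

f(0.364000) = -0.852060, f(1.440000) = 1.025376 (opposite signs)
step 1: m = 0.902000, f(m) = 0.191925 > 0 → root in [0.364000, 0.902000]
step 2: m = 0.633000, f(m) = -0.296244 < 0 → root in [0.633000, 0.902000]
step 3: m = 0.767500, f(m) = -0.044801 < 0 → root in [0.767500, 0.902000]
step 4: m = 0.834750, f(m) = 0.075280 > 0 → root in [0.767500, 0.834750]
Midpoint of [0.767500, 0.834750] = 0.801125

0.801125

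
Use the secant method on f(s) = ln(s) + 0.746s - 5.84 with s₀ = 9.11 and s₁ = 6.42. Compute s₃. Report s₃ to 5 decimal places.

f(s_0) = 3.165433, f(s_1) = 0.808738
s_2 = 6.420000 - (0.808738)·(6.420000 - 9.110000)/(0.808738 - (3.165433)) = 5.496883; f(s_2) = -0.035144
s_3 = 5.496883 - (-0.035144)·(5.496883 - 6.420000)/(-0.035144 - (0.808738)) = 5.535327; f(s_3) = 0.000504

5.53533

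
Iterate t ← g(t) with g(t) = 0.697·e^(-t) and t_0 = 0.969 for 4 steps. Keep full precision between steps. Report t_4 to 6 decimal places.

t_1 = g(0.969000) = 0.264485
t_2 = g(0.264485) = 0.535018
t_3 = g(0.535018) = 0.408204
t_4 = g(0.408204) = 0.463396

0.463396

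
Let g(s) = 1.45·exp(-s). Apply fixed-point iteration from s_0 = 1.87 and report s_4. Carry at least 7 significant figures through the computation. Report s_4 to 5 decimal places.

s_1 = g(1.870000) = 0.223479
s_2 = g(0.223479) = 1.159611
s_3 = g(1.159611) = 0.454732
s_4 = g(0.454732) = 0.920196

0.92020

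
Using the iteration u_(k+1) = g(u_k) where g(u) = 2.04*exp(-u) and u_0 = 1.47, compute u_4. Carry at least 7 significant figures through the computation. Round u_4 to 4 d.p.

u_1 = g(1.470000) = 0.469048
u_2 = g(0.469048) = 1.276219
u_3 = g(1.276219) = 0.569345
u_4 = g(0.569345) = 1.154428

1.1544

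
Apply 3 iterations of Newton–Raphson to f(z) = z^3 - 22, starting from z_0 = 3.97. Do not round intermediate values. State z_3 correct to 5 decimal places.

f'(z) = 3z^2
z_0 = 3.970000: f = 40.570773, f' = 47.282700 → z_1 = 3.970000 - (40.570773)/(47.282700) = 3.111953
z_1 = 3.111953: f = 8.136939, f' = 29.052757 → z_2 = 3.111953 - (8.136939)/(29.052757) = 2.831879
z_2 = 2.831879: f = 0.710352, f' = 24.058608 → z_3 = 2.831879 - (0.710352)/(24.058608) = 2.802353

2.80235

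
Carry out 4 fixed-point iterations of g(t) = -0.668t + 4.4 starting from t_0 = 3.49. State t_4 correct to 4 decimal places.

t_1 = g(3.490000) = 2.068680
t_2 = g(2.068680) = 3.018122
t_3 = g(3.018122) = 2.383895
t_4 = g(2.383895) = 2.807558

2.8076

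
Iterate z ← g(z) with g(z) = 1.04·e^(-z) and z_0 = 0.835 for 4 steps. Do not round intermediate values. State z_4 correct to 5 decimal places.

0.60832

z_1 = g(0.835000) = 0.451229
z_2 = g(0.451229) = 0.662318
z_3 = g(0.662318) = 0.536281
z_4 = g(0.536281) = 0.608317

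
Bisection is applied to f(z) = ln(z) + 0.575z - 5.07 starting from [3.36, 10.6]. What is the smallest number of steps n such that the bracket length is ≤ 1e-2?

Initial width b − a = 10.6 − 3.36 = 7.240000.
After n steps the width is (b−a)/2^n; need (b−a)/2^n ≤ 1e-2.
So n ≥ log₂(7.240000/1e-2) = log₂(724.0000) ≈ 9.4998.
Hence n = 10.

10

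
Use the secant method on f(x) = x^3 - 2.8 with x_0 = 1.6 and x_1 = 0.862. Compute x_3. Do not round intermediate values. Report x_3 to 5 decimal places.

f(x_0) = 1.296000, f(x_1) = -2.159496
x_2 = 0.862000 - (-2.159496)·(0.862000 - 1.600000)/(-2.159496 - (1.296000)) = 1.323210; f(x_2) = -0.483214
x_3 = 1.323210 - (-0.483214)·(1.323210 - 0.862000)/(-0.483214 - (-2.159496)) = 1.456160; f(x_3) = 0.287646

1.45616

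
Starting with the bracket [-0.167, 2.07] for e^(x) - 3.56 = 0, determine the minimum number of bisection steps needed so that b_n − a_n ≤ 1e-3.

Initial width b − a = 2.07 − -0.167 = 2.237000.
After n steps the width is (b−a)/2^n; need (b−a)/2^n ≤ 1e-3.
So n ≥ log₂(2.237000/1e-3) = log₂(2237.0000) ≈ 11.1273.
Hence n = 12.

12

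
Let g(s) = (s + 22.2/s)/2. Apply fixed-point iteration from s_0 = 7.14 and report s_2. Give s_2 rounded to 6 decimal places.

4.728324

s_1 = g(7.140000) = 5.124622
s_2 = g(5.124622) = 4.728324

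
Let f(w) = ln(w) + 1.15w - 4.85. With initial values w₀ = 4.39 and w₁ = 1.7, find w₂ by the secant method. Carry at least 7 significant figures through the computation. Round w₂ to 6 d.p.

f(w_0) = 1.677829, f(w_1) = -2.364372
w_2 = 1.700000 - (-2.364372)·(1.700000 - 4.390000)/(-2.364372 - (1.677829)) = 3.273440; f(w_2) = 0.100297

3.273440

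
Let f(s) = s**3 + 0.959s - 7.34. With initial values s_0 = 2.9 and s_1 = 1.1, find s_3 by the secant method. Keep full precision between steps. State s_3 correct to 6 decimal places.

1.938853

f(s_0) = 19.830100, f(s_1) = -4.954100
s_2 = 1.100000 - (-4.954100)·(1.100000 - 2.900000)/(-4.954100 - (19.830100)) = 1.459801; f(s_2) = -2.829187
s_3 = 1.459801 - (-2.829187)·(1.459801 - 1.100000)/(-2.829187 - (-4.954100)) = 1.938853; f(s_3) = 1.807805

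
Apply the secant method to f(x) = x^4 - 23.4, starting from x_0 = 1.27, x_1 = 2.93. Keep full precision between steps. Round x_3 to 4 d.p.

2.0099

Secant update: x_(k+1) = x_k − f(x_k)·(x_k − x_(k-1))/(f(x_k) − f(x_(k-1))).
f(x_0) = -20.798554, f(x_1) = 50.300508
x_2 = 2.930000 - (50.300508)·(2.930000 - 1.270000)/(50.300508 - (-20.798554)) = 1.755599; f(x_2) = -13.900498
x_3 = 1.755599 - (-13.900498)·(1.755599 - 2.930000)/(-13.900498 - (50.300508)) = 2.009874; f(x_3) = -7.081672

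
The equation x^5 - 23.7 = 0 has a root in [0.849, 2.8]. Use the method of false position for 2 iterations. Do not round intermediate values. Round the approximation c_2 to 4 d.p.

f(0.849000) = -23.258899, f(2.800000) = 148.403680
step 1: c = 1.113345, f(c) = -21.989400 < 0 → new bracket [1.113345, 2.800000]
step 2: c = 1.331009, f(c) = -19.522605 < 0 → new bracket [1.331009, 2.800000]

1.3310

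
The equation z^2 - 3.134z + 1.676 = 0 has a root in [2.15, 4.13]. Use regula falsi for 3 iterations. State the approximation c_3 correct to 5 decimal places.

f(2.150000) = -0.439600, f(4.130000) = 5.789480
step 1: c = 2.289733, f(c) = -0.257146 < 0 → new bracket [2.289733, 4.130000]
step 2: c = 2.367994, f(c) = -0.137897 < 0 → new bracket [2.367994, 4.130000]
step 3: c = 2.408986, f(c) = -0.070548 < 0 → new bracket [2.408986, 4.130000]

2.40899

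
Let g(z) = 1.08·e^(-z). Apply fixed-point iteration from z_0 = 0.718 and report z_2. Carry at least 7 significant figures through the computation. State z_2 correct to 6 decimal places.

z_1 = g(0.718000) = 0.526745
z_2 = g(0.526745) = 0.637766

0.637766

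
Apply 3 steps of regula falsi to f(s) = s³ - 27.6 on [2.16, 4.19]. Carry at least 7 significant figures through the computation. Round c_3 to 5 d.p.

2.99235

False-position update: c = (a·f(b) − b·f(a))/(f(b) − f(a)); replace the endpoint whose sign matches f(c).
f(2.160000) = -17.522304, f(4.190000) = 45.960059
step 1: c = 2.720317, f(c) = -7.469305 < 0 → new bracket [2.720317, 4.190000]
step 2: c = 2.925776, f(c) = -2.554880 < 0 → new bracket [2.925776, 4.190000]
step 3: c = 2.992352, f(c) = -0.805970 < 0 → new bracket [2.992352, 4.190000]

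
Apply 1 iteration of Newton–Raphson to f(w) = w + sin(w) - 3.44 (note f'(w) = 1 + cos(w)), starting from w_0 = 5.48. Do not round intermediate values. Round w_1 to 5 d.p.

4.70072

w_0 = 5.480000: f = 1.320428, f' = 1.694418 → w_1 = 5.480000 - (1.320428)/(1.694418) = 4.700719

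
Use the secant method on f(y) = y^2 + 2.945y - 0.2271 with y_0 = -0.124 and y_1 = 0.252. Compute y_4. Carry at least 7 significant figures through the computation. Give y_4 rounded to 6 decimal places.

0.075196

f(y_0) = -0.576904, f(y_1) = 0.578544
y_2 = 0.252000 - (0.578544)·(0.252000 - -0.124000)/(0.578544 - (-0.576904)) = 0.063733; f(y_2) = -0.035344
y_3 = 0.063733 - (-0.035344)·(0.063733 - 0.252000)/(-0.035344 - (0.578544)) = 0.074572; f(y_3) = -0.001923
y_4 = 0.074572 - (-0.001923)·(0.074572 - 0.063733)/(-0.001923 - (-0.035344)) = 0.075196; f(y_4) = 0.000007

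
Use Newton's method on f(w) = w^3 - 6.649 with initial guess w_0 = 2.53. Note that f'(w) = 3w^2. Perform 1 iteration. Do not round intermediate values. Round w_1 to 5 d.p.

2.03292

Newton update: w ← w − f(w)/f'(w).
w_0 = 2.530000: f = 9.545277, f' = 19.202700 → w_1 = 2.530000 - (9.545277)/(19.202700) = 2.032920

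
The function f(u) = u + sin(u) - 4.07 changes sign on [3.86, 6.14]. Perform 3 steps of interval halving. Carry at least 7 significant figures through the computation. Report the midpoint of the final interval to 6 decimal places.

f(3.860000) = -0.868186, f(6.140000) = 1.927303 (opposite signs)
step 1: m = 5.000000, f(m) = -0.028924 < 0 → root in [5.000000, 6.140000]
step 2: m = 5.570000, f(m) = 0.845754 > 0 → root in [5.000000, 5.570000]
step 3: m = 5.285000, f(m) = 0.374511 > 0 → root in [5.000000, 5.285000]
Midpoint of [5.000000, 5.285000] = 5.142500

5.142500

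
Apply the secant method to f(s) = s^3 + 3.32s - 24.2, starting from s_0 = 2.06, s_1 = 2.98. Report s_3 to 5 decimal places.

2.50209

f(s_0) = -8.618984, f(s_1) = 12.157192
s_2 = 2.980000 - (12.157192)·(2.980000 - 2.060000)/(12.157192 - (-8.618984)) = 2.441661; f(s_2) = -1.537205
s_3 = 2.441661 - (-1.537205)·(2.441661 - 2.980000)/(-1.537205 - (12.157192)) = 2.502090; f(s_3) = -0.228834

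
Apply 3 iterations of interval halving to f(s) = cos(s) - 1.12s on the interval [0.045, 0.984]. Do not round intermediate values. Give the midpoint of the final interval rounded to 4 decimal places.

f(0.045000) = 0.948588, f(0.984000) = -0.548384 (opposite signs)
step 1: m = 0.514500, f(m) = 0.294299 > 0 → root in [0.514500, 0.984000]
step 2: m = 0.749250, f(m) = -0.106960 < 0 → root in [0.514500, 0.749250]
step 3: m = 0.631875, f(m) = 0.099221 > 0 → root in [0.631875, 0.749250]
Midpoint of [0.631875, 0.749250] = 0.690562

0.6906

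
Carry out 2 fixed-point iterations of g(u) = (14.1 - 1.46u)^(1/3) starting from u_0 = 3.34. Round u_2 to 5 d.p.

2.22655

u_1 = g(3.340000) = 2.097169
u_2 = g(2.097169) = 2.226547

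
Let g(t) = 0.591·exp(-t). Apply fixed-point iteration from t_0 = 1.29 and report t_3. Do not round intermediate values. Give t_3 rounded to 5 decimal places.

t_1 = g(1.290000) = 0.162685
t_2 = g(0.162685) = 0.502267
t_3 = g(0.502267) = 0.357648

0.35765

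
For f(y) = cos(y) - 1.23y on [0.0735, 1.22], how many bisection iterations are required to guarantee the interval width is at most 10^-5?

17

Initial width b − a = 1.22 − 0.0735 = 1.146500.
After n steps the width is (b−a)/2^n; need (b−a)/2^n ≤ 10^-5.
So n ≥ log₂(1.146500/10^-5) = log₂(114650.0000) ≈ 16.8069.
Hence n = 17.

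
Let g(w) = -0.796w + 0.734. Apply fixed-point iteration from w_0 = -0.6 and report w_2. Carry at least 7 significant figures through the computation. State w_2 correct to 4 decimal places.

-0.2304

w_1 = g(-0.600000) = 1.211600
w_2 = g(1.211600) = -0.230434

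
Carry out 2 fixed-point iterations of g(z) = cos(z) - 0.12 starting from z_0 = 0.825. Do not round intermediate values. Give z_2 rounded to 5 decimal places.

z_1 = g(0.825000) = 0.558557
z_2 = g(0.558557) = 0.728021

0.72802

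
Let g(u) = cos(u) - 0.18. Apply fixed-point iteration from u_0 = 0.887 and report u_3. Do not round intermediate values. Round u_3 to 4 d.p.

u_1 = g(0.887000) = 0.451740
u_2 = g(0.451740) = 0.719689
u_3 = g(0.719689) = 0.572011

0.5720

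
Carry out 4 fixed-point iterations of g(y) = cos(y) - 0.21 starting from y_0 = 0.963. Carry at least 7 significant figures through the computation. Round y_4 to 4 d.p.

y_1 = g(0.963000) = 0.361060
y_2 = g(0.361060) = 0.725523
y_3 = g(0.725523) = 0.538153
y_4 = g(0.538153) = 0.648657

0.6487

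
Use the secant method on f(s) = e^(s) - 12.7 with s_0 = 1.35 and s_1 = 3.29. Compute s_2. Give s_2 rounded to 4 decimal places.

f(s_0) = -8.842574, f(s_1) = 14.142864
s_2 = 3.290000 - (14.142864)·(3.290000 - 1.350000)/(14.142864 - (-8.842574)) = 2.096324; f(s_2) = -4.563790

2.0963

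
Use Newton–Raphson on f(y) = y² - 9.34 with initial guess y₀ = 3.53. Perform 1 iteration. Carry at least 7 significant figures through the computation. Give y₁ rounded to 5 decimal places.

Newton update: y ← y − f(y)/f'(y).
f'(y) = 2y
y_0 = 3.530000: f = 3.120900, f' = 7.060000 → y_1 = 3.530000 - (3.120900)/(7.060000) = 3.087946

3.08795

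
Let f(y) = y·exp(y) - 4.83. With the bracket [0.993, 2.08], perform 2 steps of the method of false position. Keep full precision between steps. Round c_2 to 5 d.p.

False-position update: c = (a·f(b) − b·f(a))/(f(b) − f(a)); replace the endpoint whose sign matches f(c).
f(0.993000) = -2.149575, f(2.080000) = 11.819295
step 1: c = 1.160271, f(c) = -1.127809 < 0 → new bracket [1.160271, 2.080000]
step 2: c = 1.240388, f(c) = -0.542037 < 0 → new bracket [1.240388, 2.080000]

1.24039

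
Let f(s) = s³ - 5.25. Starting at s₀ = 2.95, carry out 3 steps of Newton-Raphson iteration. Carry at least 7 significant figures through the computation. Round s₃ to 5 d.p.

1.74145

f'(s) = 3s²
s_0 = 2.950000: f = 20.422375, f' = 26.107500 → s_1 = 2.950000 - (20.422375)/(26.107500) = 2.167758
s_1 = 2.167758: f = 4.936678, f' = 14.097528 → s_2 = 2.167758 - (4.936678)/(14.097528) = 1.817578
s_2 = 1.817578: f = 0.754531, f' = 9.910768 → s_3 = 1.817578 - (0.754531)/(9.910768) = 1.741445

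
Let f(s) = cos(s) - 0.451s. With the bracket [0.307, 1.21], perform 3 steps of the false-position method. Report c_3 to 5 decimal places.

1.06814

f(0.307000) = 0.814787, f(1.210000) = -0.192691
step 1: c = 1.037292, f(c) = 0.040735 > 0 → new bracket [1.037292, 1.210000]
step 2: c = 1.067431, f(c) = 0.000964 > 0 → new bracket [1.067431, 1.210000]
step 3: c = 1.068141, f(c) = 0.000022 > 0 → new bracket [1.068141, 1.210000]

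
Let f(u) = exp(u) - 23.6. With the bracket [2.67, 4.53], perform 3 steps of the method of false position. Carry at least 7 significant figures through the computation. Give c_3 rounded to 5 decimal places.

f(2.670000) = -9.160031, f(4.530000) = 69.158561
step 1: c = 2.887543, f(c) = -5.650847 < 0 → new bracket [2.887543, 4.530000]
step 2: c = 3.011609, f(c) = -3.279941 < 0 → new bracket [3.011609, 4.530000]
step 3: c = 3.080360, f(c) = -1.833769 < 0 → new bracket [3.080360, 4.530000]

3.08036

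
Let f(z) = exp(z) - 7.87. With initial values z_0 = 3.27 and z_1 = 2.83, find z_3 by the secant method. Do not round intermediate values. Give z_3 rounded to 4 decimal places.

Secant update: z_(k+1) = z_k − f(z_k)·(z_k − z_(k-1))/(f(z_k) − f(z_(k-1))).
f(z_0) = 18.441339, f(z_1) = 9.075461
z_2 = 2.830000 - (9.075461)·(2.830000 - 3.270000)/(9.075461 - (18.441339)) = 2.403644; f(z_2) = 3.193413
z_3 = 2.403644 - (3.193413)·(2.403644 - 2.830000)/(3.193413 - (9.075461)) = 2.172171; f(z_3) = 0.907319

2.1722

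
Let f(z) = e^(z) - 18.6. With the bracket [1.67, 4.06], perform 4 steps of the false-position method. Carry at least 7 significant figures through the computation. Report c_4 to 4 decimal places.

f(1.670000) = -13.287832, f(4.060000) = 39.374311
step 1: c = 2.273050, f(c) = -8.891029 < 0 → new bracket [2.273050, 4.060000]
step 2: c = 2.602227, f(c) = -5.106246 < 0 → new bracket [2.602227, 4.060000]
step 3: c = 2.769575, f(c) = -2.648143 < 0 → new bracket [2.769575, 4.060000]
step 4: c = 2.850894, f(c) = -1.296749 < 0 → new bracket [2.850894, 4.060000]

2.8509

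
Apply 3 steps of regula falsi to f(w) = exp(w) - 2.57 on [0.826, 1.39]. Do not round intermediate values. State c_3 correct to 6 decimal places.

f(0.826000) = -0.285836, f(1.390000) = 1.444850
step 1: c = 0.919149, f(c) = -0.062844 < 0 → new bracket [0.919149, 1.390000]
step 2: c = 0.938775, f(c) = -0.013152 < 0 → new bracket [0.938775, 1.390000]
step 3: c = 0.942846, f(c) = -0.002724 < 0 → new bracket [0.942846, 1.390000]

0.942846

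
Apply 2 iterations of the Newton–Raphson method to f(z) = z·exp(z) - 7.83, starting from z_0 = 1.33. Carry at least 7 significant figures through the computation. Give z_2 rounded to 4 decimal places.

1.5947

f'(z) = (z + 1)·exp(z)
z_0 = 1.330000: f = -2.801212, f' = 8.809831 → z_1 = 1.330000 - (-2.801212)/(8.809831) = 1.647964
z_1 = 1.647964: f = 0.733467, f' = 13.759858 → z_2 = 1.647964 - (0.733467)/(13.759858) = 1.594660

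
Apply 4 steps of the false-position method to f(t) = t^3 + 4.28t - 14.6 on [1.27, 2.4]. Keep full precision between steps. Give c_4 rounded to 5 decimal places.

1.87316

False-position update: c = (a·f(b) − b·f(a))/(f(b) − f(a)); replace the endpoint whose sign matches f(c).
f(1.270000) = -7.116017, f(2.400000) = 9.496000
step 1: c = 1.754053, f(c) = -1.695953 < 0 → new bracket [1.754053, 2.400000]
step 2: c = 1.851936, f(c) = -0.322196 < 0 → new bracket [1.851936, 2.400000]
step 3: c = 1.869921, f(c) = -0.058364 < 0 → new bracket [1.869921, 2.400000]
step 4: c = 1.873159, f(c) = -0.010480 < 0 → new bracket [1.873159, 2.400000]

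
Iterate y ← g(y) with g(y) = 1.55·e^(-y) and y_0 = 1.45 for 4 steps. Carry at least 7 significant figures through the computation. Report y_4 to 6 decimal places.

y_1 = g(1.450000) = 0.363584
y_2 = g(0.363584) = 1.077530
y_3 = g(1.077530) = 0.527675
y_4 = g(0.527675) = 0.914461

0.914461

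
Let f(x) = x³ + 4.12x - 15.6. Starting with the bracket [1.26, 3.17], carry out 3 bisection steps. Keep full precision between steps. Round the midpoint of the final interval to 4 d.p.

1.8569

f(1.260000) = -8.408424, f(3.170000) = 29.315413 (opposite signs)
step 1: m = 2.215000, f(m) = 4.393088 > 0 → root in [1.260000, 2.215000]
step 2: m = 1.737500, f(m) = -3.196150 < 0 → root in [1.737500, 2.215000]
step 3: m = 1.976250, f(m) = 0.260521 > 0 → root in [1.737500, 1.976250]
Midpoint of [1.737500, 1.976250] = 1.856875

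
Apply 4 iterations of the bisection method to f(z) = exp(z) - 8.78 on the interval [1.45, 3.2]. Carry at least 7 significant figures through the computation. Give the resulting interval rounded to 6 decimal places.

[2.106250, 2.215625]

f(1.450000) = -4.516885, f(3.200000) = 15.752530 (opposite signs)
step 1: m = 2.325000, f(m) = 1.446680 > 0 → root in [1.450000, 2.325000]
step 2: m = 1.887500, f(m) = -2.177159 < 0 → root in [1.887500, 2.325000]
step 3: m = 2.106250, f(m) = -0.562632 < 0 → root in [2.106250, 2.325000]
step 4: m = 2.215625, f(m) = 0.387137 > 0 → root in [2.106250, 2.215625]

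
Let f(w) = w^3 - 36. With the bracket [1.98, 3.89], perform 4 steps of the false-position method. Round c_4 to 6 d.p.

3.300800

f(1.980000) = -28.237608, f(3.890000) = 22.863869
step 1: c = 3.035426, f(c) = -8.032156 < 0 → new bracket [3.035426, 3.890000]
step 2: c = 3.257593, f(c) = -1.430713 < 0 → new bracket [3.257593, 3.890000]
step 3: c = 3.294835, f(c) = -0.231461 < 0 → new bracket [3.294835, 3.890000]
step 4: c = 3.300800, f(c) = -0.036851 < 0 → new bracket [3.300800, 3.890000]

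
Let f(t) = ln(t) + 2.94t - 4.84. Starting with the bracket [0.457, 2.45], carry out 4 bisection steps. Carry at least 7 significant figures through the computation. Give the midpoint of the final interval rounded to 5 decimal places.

f(0.457000) = -4.279492, f(2.450000) = 3.259088 (opposite signs)
step 1: m = 1.453500, f(m) = -0.192736 < 0 → root in [1.453500, 2.450000]
step 2: m = 1.951750, f(m) = 1.566871 > 0 → root in [1.453500, 1.951750]
step 3: m = 1.702625, f(m) = 0.697889 > 0 → root in [1.453500, 1.702625]
step 4: m = 1.578063, f(m) = 0.255702 > 0 → root in [1.453500, 1.578063]
Midpoint of [1.453500, 1.578063] = 1.515781

1.51578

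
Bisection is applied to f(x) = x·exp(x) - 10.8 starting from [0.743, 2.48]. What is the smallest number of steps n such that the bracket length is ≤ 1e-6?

Initial width b − a = 2.48 − 0.743 = 1.737000.
After n steps the width is (b−a)/2^n; need (b−a)/2^n ≤ 1e-6.
So n ≥ log₂(1.737000/1e-6) = log₂(1737000.0000) ≈ 20.7282.
Hence n = 21.

21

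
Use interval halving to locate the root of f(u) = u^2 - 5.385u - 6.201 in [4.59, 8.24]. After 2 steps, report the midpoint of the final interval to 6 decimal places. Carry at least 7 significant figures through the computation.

f(4.590000) = -9.850050, f(8.240000) = 17.324200 (opposite signs)
step 1: m = 6.415000, f(m) = 0.406450 > 0 → root in [4.590000, 6.415000]
step 2: m = 5.502500, f(m) = -5.554456 < 0 → root in [5.502500, 6.415000]
Midpoint of [5.502500, 6.415000] = 5.958750

5.958750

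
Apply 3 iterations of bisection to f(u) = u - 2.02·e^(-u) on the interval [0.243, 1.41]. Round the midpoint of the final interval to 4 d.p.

f(0.243000) = -1.341228, f(1.410000) = 0.916831 (opposite signs)
step 1: m = 0.826500, f(m) = -0.057408 < 0 → root in [0.826500, 1.410000]
step 2: m = 1.118250, f(m) = 0.458010 > 0 → root in [0.826500, 1.118250]
step 3: m = 0.972375, f(m) = 0.208444 > 0 → root in [0.826500, 0.972375]
Midpoint of [0.826500, 0.972375] = 0.899438

0.8994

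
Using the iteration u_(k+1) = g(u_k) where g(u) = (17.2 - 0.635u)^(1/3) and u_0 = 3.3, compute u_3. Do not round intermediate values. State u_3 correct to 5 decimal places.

2.49932

u_1 = g(3.300000) = 2.471926
u_2 = g(2.471926) = 2.500284
u_3 = g(2.500284) = 2.499324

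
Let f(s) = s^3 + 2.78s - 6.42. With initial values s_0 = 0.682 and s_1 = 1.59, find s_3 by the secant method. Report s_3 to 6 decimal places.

1.366712

f(s_0) = -4.206825, f(s_1) = 2.019879
s_2 = 1.590000 - (2.019879)·(1.590000 - 0.682000)/(2.019879 - (-4.206825)) = 1.295454; f(s_2) = -0.644605
s_3 = 1.295454 - (-0.644605)·(1.295454 - 1.590000)/(-0.644605 - (2.019879)) = 1.366712; f(s_3) = -0.067656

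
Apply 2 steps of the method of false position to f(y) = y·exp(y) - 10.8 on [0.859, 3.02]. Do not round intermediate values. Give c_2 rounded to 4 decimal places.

1.3977

f(0.859000) = -8.772074, f(3.020000) = 51.083701
step 1: c = 1.175702, f(c) = -6.990234 < 0 → new bracket [1.175702, 3.020000]
step 2: c = 1.397696, f(c) = -5.145104 < 0 → new bracket [1.397696, 3.020000]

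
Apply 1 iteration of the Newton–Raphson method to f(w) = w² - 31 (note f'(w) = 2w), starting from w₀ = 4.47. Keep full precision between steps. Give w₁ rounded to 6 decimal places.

5.702562

w_0 = 4.470000: f = -11.019100, f' = 8.940000 → w_1 = 4.470000 - (-11.019100)/(8.940000) = 5.702562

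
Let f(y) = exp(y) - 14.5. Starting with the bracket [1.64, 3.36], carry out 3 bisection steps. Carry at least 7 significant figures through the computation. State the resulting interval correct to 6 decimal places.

f(1.640000) = -9.344830, f(3.360000) = 14.289191 (opposite signs)
step 1: m = 2.500000, f(m) = -2.317506 < 0 → root in [2.500000, 3.360000]
step 2: m = 2.930000, f(m) = 4.227630 > 0 → root in [2.500000, 2.930000]
step 3: m = 2.715000, f(m) = 0.604610 > 0 → root in [2.500000, 2.715000]

[2.500000, 2.715000]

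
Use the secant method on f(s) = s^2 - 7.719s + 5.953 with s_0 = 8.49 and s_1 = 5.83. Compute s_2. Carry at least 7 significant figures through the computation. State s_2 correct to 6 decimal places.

f(s_0) = 12.498790, f(s_1) = -5.059870
s_2 = 5.830000 - (-5.059870)·(5.830000 - 8.490000)/(-5.059870 - (12.498790)) = 6.596531; f(s_2) = -1.451402

6.596531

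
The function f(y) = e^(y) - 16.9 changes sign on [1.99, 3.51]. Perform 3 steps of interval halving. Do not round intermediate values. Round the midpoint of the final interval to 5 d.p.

f(1.990000) = -9.584466, f(3.510000) = 16.548268 (opposite signs)
step 1: m = 2.750000, f(m) = -1.257368 < 0 → root in [2.750000, 3.510000]
step 2: m = 3.130000, f(m) = 5.973980 > 0 → root in [2.750000, 3.130000]
step 3: m = 2.940000, f(m) = 2.015846 > 0 → root in [2.750000, 2.940000]
Midpoint of [2.750000, 2.940000] = 2.845000

2.84500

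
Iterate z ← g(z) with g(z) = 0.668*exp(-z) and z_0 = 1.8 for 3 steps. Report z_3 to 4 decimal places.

z_1 = g(1.800000) = 0.110420
z_2 = g(0.110420) = 0.598166
z_3 = g(0.598166) = 0.367279

0.3673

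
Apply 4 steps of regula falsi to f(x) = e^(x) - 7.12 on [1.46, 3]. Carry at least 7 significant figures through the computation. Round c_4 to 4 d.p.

f(1.460000) = -2.814040, f(3.000000) = 12.965537
step 1: c = 1.734635, f(c) = -1.453142 < 0 → new bracket [1.734635, 3.000000]
step 2: c = 1.862161, f(c) = -0.682368 < 0 → new bracket [1.862161, 3.000000]
step 3: c = 1.919050, f(c) = -0.305515 < 0 → new bracket [1.919050, 3.000000]
step 4: c = 1.943935, f(c) = -0.133811 < 0 → new bracket [1.943935, 3.000000]

1.9439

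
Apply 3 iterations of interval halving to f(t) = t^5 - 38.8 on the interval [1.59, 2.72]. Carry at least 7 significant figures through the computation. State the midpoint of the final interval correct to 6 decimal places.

2.084375

f(1.590000) = -28.637850, f(2.720000) = 110.082797 (opposite signs)
step 1: m = 2.155000, f(m) = 7.676816 > 0 → root in [1.590000, 2.155000]
step 2: m = 1.872500, f(m) = -15.779798 < 0 → root in [1.872500, 2.155000]
step 3: m = 2.013750, f(m) = -5.684771 < 0 → root in [2.013750, 2.155000]
Midpoint of [2.013750, 2.155000] = 2.084375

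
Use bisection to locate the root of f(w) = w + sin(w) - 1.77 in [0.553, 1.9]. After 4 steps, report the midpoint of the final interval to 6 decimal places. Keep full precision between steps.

0.931844

f(0.553000) = -0.691758, f(1.900000) = 1.076300 (opposite signs)
step 1: m = 1.226500, f(m) = 0.397813 > 0 → root in [0.553000, 1.226500]
step 2: m = 0.889750, f(m) = -0.103336 < 0 → root in [0.889750, 1.226500]
step 3: m = 1.058125, f(m) = 0.159562 > 0 → root in [0.889750, 1.058125]
step 4: m = 0.973938, f(m) = 0.031043 > 0 → root in [0.889750, 0.973938]
Midpoint of [0.889750, 0.973938] = 0.931844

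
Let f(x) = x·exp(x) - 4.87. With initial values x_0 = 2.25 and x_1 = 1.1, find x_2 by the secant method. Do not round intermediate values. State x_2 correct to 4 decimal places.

f(x_0) = 16.477406, f(x_1) = -1.565417
x_2 = 1.100000 - (-1.565417)·(1.100000 - 2.250000)/(-1.565417 - (16.477406)) = 1.199775; f(x_2) = -0.887500

1.1998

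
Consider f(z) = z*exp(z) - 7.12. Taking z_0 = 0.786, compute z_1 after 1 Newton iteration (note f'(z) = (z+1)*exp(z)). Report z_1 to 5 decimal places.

z_0 = 0.786000: f = -5.395044, f' = 3.919556 → z_1 = 0.786000 - (-5.395044)/(3.919556) = 2.162443

2.16244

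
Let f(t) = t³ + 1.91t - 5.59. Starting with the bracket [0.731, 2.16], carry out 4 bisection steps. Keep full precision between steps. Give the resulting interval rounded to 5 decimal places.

[1.35619, 1.44550]

f(0.731000) = -3.803172, f(2.160000) = 8.613296 (opposite signs)
step 1: m = 1.445500, f(m) = 0.191234 > 0 → root in [0.731000, 1.445500]
step 2: m = 1.088250, f(m) = -2.222641 < 0 → root in [1.088250, 1.445500]
step 3: m = 1.266875, f(m) = -1.136970 < 0 → root in [1.266875, 1.445500]
step 4: m = 1.356187, f(m) = -0.505321 < 0 → root in [1.356187, 1.445500]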